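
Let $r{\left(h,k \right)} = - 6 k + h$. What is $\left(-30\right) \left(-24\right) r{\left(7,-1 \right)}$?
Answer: $9360$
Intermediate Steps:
$r{\left(h,k \right)} = h - 6 k$
$\left(-30\right) \left(-24\right) r{\left(7,-1 \right)} = \left(-30\right) \left(-24\right) \left(7 - -6\right) = 720 \left(7 + 6\right) = 720 \cdot 13 = 9360$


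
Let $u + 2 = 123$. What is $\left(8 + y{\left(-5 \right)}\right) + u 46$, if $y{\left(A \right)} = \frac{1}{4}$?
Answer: $\frac{22297}{4} \approx 5574.3$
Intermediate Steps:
$u = 121$ ($u = -2 + 123 = 121$)
$y{\left(A \right)} = \frac{1}{4}$
$\left(8 + y{\left(-5 \right)}\right) + u 46 = \left(8 + \frac{1}{4}\right) + 121 \cdot 46 = \frac{33}{4} + 5566 = \frac{22297}{4}$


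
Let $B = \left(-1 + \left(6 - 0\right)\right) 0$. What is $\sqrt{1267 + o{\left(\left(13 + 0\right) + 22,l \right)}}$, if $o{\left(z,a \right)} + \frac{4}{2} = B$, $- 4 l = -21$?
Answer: $\sqrt{1265} \approx 35.567$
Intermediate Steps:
$l = \frac{21}{4}$ ($l = \left(- \frac{1}{4}\right) \left(-21\right) = \frac{21}{4} \approx 5.25$)
$B = 0$ ($B = \left(-1 + \left(6 + 0\right)\right) 0 = \left(-1 + 6\right) 0 = 5 \cdot 0 = 0$)
$o{\left(z,a \right)} = -2$ ($o{\left(z,a \right)} = -2 + 0 = -2$)
$\sqrt{1267 + o{\left(\left(13 + 0\right) + 22,l \right)}} = \sqrt{1267 - 2} = \sqrt{1265}$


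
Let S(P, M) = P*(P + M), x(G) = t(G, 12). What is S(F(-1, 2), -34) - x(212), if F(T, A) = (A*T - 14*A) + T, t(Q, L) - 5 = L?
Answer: 1998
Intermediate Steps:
t(Q, L) = 5 + L
x(G) = 17 (x(G) = 5 + 12 = 17)
F(T, A) = T - 14*A + A*T (F(T, A) = (-14*A + A*T) + T = T - 14*A + A*T)
S(P, M) = P*(M + P)
S(F(-1, 2), -34) - x(212) = (-1 - 14*2 + 2*(-1))*(-34 + (-1 - 14*2 + 2*(-1))) - 1*17 = (-1 - 28 - 2)*(-34 + (-1 - 28 - 2)) - 17 = -31*(-34 - 31) - 17 = -31*(-65) - 17 = 2015 - 17 = 1998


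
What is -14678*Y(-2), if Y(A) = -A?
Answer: -29356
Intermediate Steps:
-14678*Y(-2) = -(-14678)*(-2) = -14678*2 = -29356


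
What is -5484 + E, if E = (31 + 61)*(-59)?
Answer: -10912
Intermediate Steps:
E = -5428 (E = 92*(-59) = -5428)
-5484 + E = -5484 - 5428 = -10912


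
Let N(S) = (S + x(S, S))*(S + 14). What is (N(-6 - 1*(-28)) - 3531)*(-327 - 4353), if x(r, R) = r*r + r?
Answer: -72432360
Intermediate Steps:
x(r, R) = r + r**2 (x(r, R) = r**2 + r = r + r**2)
N(S) = (14 + S)*(S + S*(1 + S)) (N(S) = (S + S*(1 + S))*(S + 14) = (S + S*(1 + S))*(14 + S) = (14 + S)*(S + S*(1 + S)))
(N(-6 - 1*(-28)) - 3531)*(-327 - 4353) = ((-6 - 1*(-28))*(28 + (-6 - 1*(-28))**2 + 16*(-6 - 1*(-28))) - 3531)*(-327 - 4353) = ((-6 + 28)*(28 + (-6 + 28)**2 + 16*(-6 + 28)) - 3531)*(-4680) = (22*(28 + 22**2 + 16*22) - 3531)*(-4680) = (22*(28 + 484 + 352) - 3531)*(-4680) = (22*864 - 3531)*(-4680) = (19008 - 3531)*(-4680) = 15477*(-4680) = -72432360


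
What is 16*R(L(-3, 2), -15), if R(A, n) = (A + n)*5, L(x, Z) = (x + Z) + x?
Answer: -1520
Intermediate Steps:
L(x, Z) = Z + 2*x (L(x, Z) = (Z + x) + x = Z + 2*x)
R(A, n) = 5*A + 5*n
16*R(L(-3, 2), -15) = 16*(5*(2 + 2*(-3)) + 5*(-15)) = 16*(5*(2 - 6) - 75) = 16*(5*(-4) - 75) = 16*(-20 - 75) = 16*(-95) = -1520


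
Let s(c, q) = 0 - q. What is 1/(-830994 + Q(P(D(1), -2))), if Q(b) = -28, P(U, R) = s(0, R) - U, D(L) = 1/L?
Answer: -1/831022 ≈ -1.2033e-6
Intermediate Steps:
D(L) = 1/L
s(c, q) = -q
P(U, R) = -R - U
1/(-830994 + Q(P(D(1), -2))) = 1/(-830994 - 28) = 1/(-831022) = -1/831022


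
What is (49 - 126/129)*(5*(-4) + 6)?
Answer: -28910/43 ≈ -672.33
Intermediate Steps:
(49 - 126/129)*(5*(-4) + 6) = (49 - 126*1/129)*(-20 + 6) = (49 - 42/43)*(-14) = (2065/43)*(-14) = -28910/43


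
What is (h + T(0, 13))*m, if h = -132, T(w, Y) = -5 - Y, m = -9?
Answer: 1350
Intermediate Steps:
(h + T(0, 13))*m = (-132 + (-5 - 1*13))*(-9) = (-132 + (-5 - 13))*(-9) = (-132 - 18)*(-9) = -150*(-9) = 1350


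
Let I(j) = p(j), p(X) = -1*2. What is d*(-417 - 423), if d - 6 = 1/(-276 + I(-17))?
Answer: -700140/139 ≈ -5037.0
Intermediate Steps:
p(X) = -2
I(j) = -2
d = 1667/278 (d = 6 + 1/(-276 - 2) = 6 + 1/(-278) = 6 - 1/278 = 1667/278 ≈ 5.9964)
d*(-417 - 423) = 1667*(-417 - 423)/278 = (1667/278)*(-840) = -700140/139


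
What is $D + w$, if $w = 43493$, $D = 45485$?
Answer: $88978$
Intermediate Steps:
$D + w = 45485 + 43493 = 88978$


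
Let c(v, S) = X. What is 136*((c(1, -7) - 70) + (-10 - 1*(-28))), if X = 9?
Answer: -5848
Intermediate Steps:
c(v, S) = 9
136*((c(1, -7) - 70) + (-10 - 1*(-28))) = 136*((9 - 70) + (-10 - 1*(-28))) = 136*(-61 + (-10 + 28)) = 136*(-61 + 18) = 136*(-43) = -5848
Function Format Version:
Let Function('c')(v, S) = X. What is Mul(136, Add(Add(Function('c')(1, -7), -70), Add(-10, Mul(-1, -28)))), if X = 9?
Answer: -5848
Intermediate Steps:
Function('c')(v, S) = 9
Mul(136, Add(Add(Function('c')(1, -7), -70), Add(-10, Mul(-1, -28)))) = Mul(136, Add(Add(9, -70), Add(-10, Mul(-1, -28)))) = Mul(136, Add(-61, Add(-10, 28))) = Mul(136, Add(-61, 18)) = Mul(136, -43) = -5848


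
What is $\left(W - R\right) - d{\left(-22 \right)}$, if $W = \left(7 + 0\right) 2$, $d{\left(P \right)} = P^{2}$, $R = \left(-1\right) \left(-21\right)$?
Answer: $-491$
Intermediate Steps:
$R = 21$
$W = 14$ ($W = 7 \cdot 2 = 14$)
$\left(W - R\right) - d{\left(-22 \right)} = \left(14 - 21\right) - \left(-22\right)^{2} = \left(14 - 21\right) - 484 = -7 - 484 = -491$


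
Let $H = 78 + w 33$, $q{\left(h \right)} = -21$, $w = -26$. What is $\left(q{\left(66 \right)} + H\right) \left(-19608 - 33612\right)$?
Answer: $42629220$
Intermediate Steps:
$H = -780$ ($H = 78 - 858 = -780$)
$\left(q{\left(66 \right)} + H\right) \left(-19608 - 33612\right) = \left(-21 - 780\right) \left(-19608 - 33612\right) = \left(-801\right) \left(-53220\right) = 42629220$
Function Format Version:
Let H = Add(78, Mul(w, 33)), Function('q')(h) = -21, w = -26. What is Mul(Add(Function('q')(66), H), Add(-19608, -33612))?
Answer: 42629220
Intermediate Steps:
H = -780 (H = Add(78, Mul(-26, 33)) = Add(78, -858) = -780)
Mul(Add(Function('q')(66), H), Add(-19608, -33612)) = Mul(Add(-21, -780), Add(-19608, -33612)) = Mul(-801, -53220) = 42629220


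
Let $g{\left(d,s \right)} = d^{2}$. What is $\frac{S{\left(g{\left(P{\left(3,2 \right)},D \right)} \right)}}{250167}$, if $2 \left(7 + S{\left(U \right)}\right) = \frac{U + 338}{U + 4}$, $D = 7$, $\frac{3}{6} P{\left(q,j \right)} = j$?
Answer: $\frac{37}{5003340} \approx 7.3951 \cdot 10^{-6}$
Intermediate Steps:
$P{\left(q,j \right)} = 2 j$
$S{\left(U \right)} = -7 + \frac{338 + U}{2 \left(4 + U\right)}$ ($S{\left(U \right)} = -7 + \frac{\left(U + 338\right) \frac{1}{U + 4}}{2} = -7 + \frac{\left(338 + U\right) \frac{1}{4 + U}}{2} = -7 + \frac{\frac{1}{4 + U} \left(338 + U\right)}{2} = -7 + \frac{338 + U}{2 \left(4 + U\right)}$)
$\frac{S{\left(g{\left(P{\left(3,2 \right)},D \right)} \right)}}{250167} = \frac{\frac{1}{2} \frac{1}{4 + \left(2 \cdot 2\right)^{2}} \left(282 - 13 \left(2 \cdot 2\right)^{2}\right)}{250167} = \frac{282 - 13 \cdot 4^{2}}{2 \left(4 + 4^{2}\right)} \frac{1}{250167} = \frac{282 - 208}{2 \left(4 + 16\right)} \frac{1}{250167} = \frac{282 - 208}{2 \cdot 20} \cdot \frac{1}{250167} = \frac{1}{2} \cdot \frac{1}{20} \cdot 74 \cdot \frac{1}{250167} = \frac{37}{20} \cdot \frac{1}{250167} = \frac{37}{5003340}$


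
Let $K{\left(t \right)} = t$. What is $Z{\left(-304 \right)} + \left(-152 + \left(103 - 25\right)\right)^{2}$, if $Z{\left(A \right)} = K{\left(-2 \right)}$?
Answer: $5474$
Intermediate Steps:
$Z{\left(A \right)} = -2$
$Z{\left(-304 \right)} + \left(-152 + \left(103 - 25\right)\right)^{2} = -2 + \left(-152 + \left(103 - 25\right)\right)^{2} = -2 + \left(-152 + 78\right)^{2} = -2 + \left(-74\right)^{2} = -2 + 5476 = 5474$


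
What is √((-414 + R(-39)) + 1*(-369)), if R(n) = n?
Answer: I*√822 ≈ 28.671*I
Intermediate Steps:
√((-414 + R(-39)) + 1*(-369)) = √((-414 - 39) + 1*(-369)) = √(-453 - 369) = √(-822) = I*√822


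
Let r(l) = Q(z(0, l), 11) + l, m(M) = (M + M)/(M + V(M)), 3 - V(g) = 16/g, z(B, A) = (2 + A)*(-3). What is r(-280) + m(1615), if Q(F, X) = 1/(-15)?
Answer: -605510728/2177545 ≈ -278.07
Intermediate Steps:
z(B, A) = -6 - 3*A
Q(F, X) = -1/15
V(g) = 3 - 16/g
m(M) = 2*M/(3 + M - 16/M) (m(M) = (M + M)/(M + (3 - 16/M)) = (2*M)/(3 + M - 16/M) = 2*M/(3 + M - 16/M))
r(l) = -1/15 + l
r(-280) + m(1615) = (-1/15 - 280) + 2*1615²/(-16 + 1615² + 3*1615) = -4201/15 + 2*2608225/(-16 + 2608225 + 4845) = -4201/15 + 2*2608225/2613054 = -4201/15 + 2*2608225*(1/2613054) = -4201/15 + 2608225/1306527 = -605510728/2177545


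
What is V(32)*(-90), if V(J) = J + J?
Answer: -5760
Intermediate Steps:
V(J) = 2*J
V(32)*(-90) = (2*32)*(-90) = 64*(-90) = -5760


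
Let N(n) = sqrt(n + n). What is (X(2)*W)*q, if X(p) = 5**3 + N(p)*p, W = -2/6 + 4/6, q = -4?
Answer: -172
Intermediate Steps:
N(n) = sqrt(2)*sqrt(n) (N(n) = sqrt(2*n) = sqrt(2)*sqrt(n))
W = 1/3 (W = -2*1/6 + 4*(1/6) = -1/3 + 2/3 = 1/3 ≈ 0.33333)
X(p) = 125 + sqrt(2)*p**(3/2) (X(p) = 5**3 + (sqrt(2)*sqrt(p))*p = 125 + sqrt(2)*p**(3/2))
(X(2)*W)*q = ((125 + sqrt(2)*2**(3/2))*(1/3))*(-4) = ((125 + sqrt(2)*(2*sqrt(2)))*(1/3))*(-4) = ((125 + 4)*(1/3))*(-4) = (129*(1/3))*(-4) = 43*(-4) = -172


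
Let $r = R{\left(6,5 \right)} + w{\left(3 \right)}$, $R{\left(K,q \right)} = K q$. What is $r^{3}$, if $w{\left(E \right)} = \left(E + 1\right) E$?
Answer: $74088$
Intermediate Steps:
$w{\left(E \right)} = E \left(1 + E\right)$ ($w{\left(E \right)} = \left(1 + E\right) E = E \left(1 + E\right)$)
$r = 42$ ($r = 6 \cdot 5 + 3 \left(1 + 3\right) = 30 + 3 \cdot 4 = 30 + 12 = 42$)
$r^{3} = 42^{3} = 74088$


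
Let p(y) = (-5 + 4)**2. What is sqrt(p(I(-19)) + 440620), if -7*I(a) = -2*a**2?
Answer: sqrt(440621) ≈ 663.79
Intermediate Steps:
I(a) = 2*a**2/7 (I(a) = -(-2)*a**2/7 = 2*a**2/7)
p(y) = 1 (p(y) = (-1)**2 = 1)
sqrt(p(I(-19)) + 440620) = sqrt(1 + 440620) = sqrt(440621)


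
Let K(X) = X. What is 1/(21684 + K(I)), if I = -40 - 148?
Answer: 1/21496 ≈ 4.6520e-5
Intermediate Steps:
I = -188
1/(21684 + K(I)) = 1/(21684 - 188) = 1/21496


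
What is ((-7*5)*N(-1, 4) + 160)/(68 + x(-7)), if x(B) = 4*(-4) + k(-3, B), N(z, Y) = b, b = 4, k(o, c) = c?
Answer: 4/9 ≈ 0.44444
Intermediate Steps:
N(z, Y) = 4
x(B) = -16 + B (x(B) = 4*(-4) + B = -16 + B)
((-7*5)*N(-1, 4) + 160)/(68 + x(-7)) = (-7*5*4 + 160)/(68 + (-16 - 7)) = (-35*4 + 160)/(68 - 23) = (-140 + 160)/45 = 20*(1/45) = 4/9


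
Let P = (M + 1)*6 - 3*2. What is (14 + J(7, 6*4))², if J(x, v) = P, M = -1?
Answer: 64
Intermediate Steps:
P = -6 (P = (-1 + 1)*6 - 3*2 = 0*6 - 6 = 0 - 6 = -6)
J(x, v) = -6
(14 + J(7, 6*4))² = (14 - 6)² = 8² = 64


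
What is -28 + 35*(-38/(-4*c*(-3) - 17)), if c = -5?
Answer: -118/11 ≈ -10.727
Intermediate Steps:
-28 + 35*(-38/(-4*c*(-3) - 17)) = -28 + 35*(-38/(-4*(-5)*(-3) - 17)) = -28 + 35*(-38/(20*(-3) - 17)) = -28 + 35*(-38/(-60 - 17)) = -28 + 35*(-38/(-77)) = -28 + 35*(-38*(-1/77)) = -28 + 35*(38/77) = -28 + 190/11 = -118/11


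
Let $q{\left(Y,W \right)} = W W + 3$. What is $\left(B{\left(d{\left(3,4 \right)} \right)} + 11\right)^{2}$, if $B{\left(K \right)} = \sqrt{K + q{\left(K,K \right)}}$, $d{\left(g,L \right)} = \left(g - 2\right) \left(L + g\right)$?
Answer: $\left(11 + \sqrt{59}\right)^{2} \approx 348.99$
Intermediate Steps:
$q{\left(Y,W \right)} = 3 + W^{2}$ ($q{\left(Y,W \right)} = W^{2} + 3 = 3 + W^{2}$)
$d{\left(g,L \right)} = \left(-2 + g\right) \left(L + g\right)$
$B{\left(K \right)} = \sqrt{3 + K + K^{2}}$ ($B{\left(K \right)} = \sqrt{K + \left(3 + K^{2}\right)} = \sqrt{3 + K + K^{2}}$)
$\left(B{\left(d{\left(3,4 \right)} \right)} + 11\right)^{2} = \left(\sqrt{3 + \left(3^{2} - 8 - 6 + 4 \cdot 3\right) + \left(3^{2} - 8 - 6 + 4 \cdot 3\right)^{2}} + 11\right)^{2} = \left(\sqrt{3 + \left(9 - 8 - 6 + 12\right) + \left(9 - 8 - 6 + 12\right)^{2}} + 11\right)^{2} = \left(\sqrt{3 + 7 + 7^{2}} + 11\right)^{2} = \left(\sqrt{3 + 7 + 49} + 11\right)^{2} = \left(\sqrt{59} + 11\right)^{2} = \left(11 + \sqrt{59}\right)^{2}$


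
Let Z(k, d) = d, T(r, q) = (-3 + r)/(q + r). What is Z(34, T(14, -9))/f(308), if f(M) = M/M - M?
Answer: -11/1535 ≈ -0.0071661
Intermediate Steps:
T(r, q) = (-3 + r)/(q + r)
f(M) = 1 - M
Z(34, T(14, -9))/f(308) = ((-3 + 14)/(-9 + 14))/(1 - 1*308) = (11/5)/(1 - 308) = ((⅕)*11)/(-307) = (11/5)*(-1/307) = -11/1535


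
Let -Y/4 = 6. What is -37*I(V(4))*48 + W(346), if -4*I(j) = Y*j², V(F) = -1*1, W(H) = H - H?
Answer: -10656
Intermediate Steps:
Y = -24 (Y = -4*6 = -24)
W(H) = 0
V(F) = -1
I(j) = 6*j² (I(j) = -(-6)*j² = 6*j²)
-37*I(V(4))*48 + W(346) = -222*(-1)²*48 + 0 = -222*48 + 0 = -10656 + 0 = -10656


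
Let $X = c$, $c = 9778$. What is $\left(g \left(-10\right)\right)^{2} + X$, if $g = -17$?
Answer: $38678$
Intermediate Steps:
$X = 9778$
$\left(g \left(-10\right)\right)^{2} + X = \left(\left(-17\right) \left(-10\right)\right)^{2} + 9778 = 170^{2} + 9778 = 28900 + 9778 = 38678$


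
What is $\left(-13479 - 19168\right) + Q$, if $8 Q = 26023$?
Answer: $- \frac{235153}{8} \approx -29394.0$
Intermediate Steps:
$Q = \frac{26023}{8}$ ($Q = \frac{1}{8} \cdot 26023 = \frac{26023}{8} \approx 3252.9$)
$\left(-13479 - 19168\right) + Q = \left(-13479 - 19168\right) + \frac{26023}{8} = -32647 + \frac{26023}{8} = - \frac{235153}{8}$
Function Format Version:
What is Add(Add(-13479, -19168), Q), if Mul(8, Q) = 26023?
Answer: Rational(-235153, 8) ≈ -29394.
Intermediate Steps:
Q = Rational(26023, 8) (Q = Mul(Rational(1, 8), 26023) = Rational(26023, 8) ≈ 3252.9)
Add(Add(-13479, -19168), Q) = Add(Add(-13479, -19168), Rational(26023, 8)) = Add(-32647, Rational(26023, 8)) = Rational(-235153, 8)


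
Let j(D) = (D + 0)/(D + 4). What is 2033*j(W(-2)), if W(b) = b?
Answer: -2033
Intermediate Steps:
j(D) = D/(4 + D)
2033*j(W(-2)) = 2033*(-2/(4 - 2)) = 2033*(-2/2) = 2033*(-2*½) = 2033*(-1) = -2033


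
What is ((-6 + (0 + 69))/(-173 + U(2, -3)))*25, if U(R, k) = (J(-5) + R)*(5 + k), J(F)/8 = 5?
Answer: -1575/89 ≈ -17.697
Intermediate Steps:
J(F) = 40 (J(F) = 8*5 = 40)
U(R, k) = (5 + k)*(40 + R) (U(R, k) = (40 + R)*(5 + k) = (5 + k)*(40 + R))
((-6 + (0 + 69))/(-173 + U(2, -3)))*25 = ((-6 + (0 + 69))/(-173 + (200 + 5*2 + 40*(-3) + 2*(-3))))*25 = ((-6 + 69)/(-173 + (200 + 10 - 120 - 6)))*25 = (63/(-173 + 84))*25 = (63/(-89))*25 = (63*(-1/89))*25 = -63/89*25 = -1575/89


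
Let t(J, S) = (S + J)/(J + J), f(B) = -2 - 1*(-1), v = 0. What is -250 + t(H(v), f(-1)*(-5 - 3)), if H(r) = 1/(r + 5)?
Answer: -459/2 ≈ -229.50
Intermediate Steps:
f(B) = -1 (f(B) = -2 + 1 = -1)
H(r) = 1/(5 + r)
t(J, S) = (J + S)/(2*J) (t(J, S) = (J + S)/((2*J)) = (J + S)*(1/(2*J)) = (J + S)/(2*J))
-250 + t(H(v), f(-1)*(-5 - 3)) = -250 + (1/(5 + 0) - (-5 - 3))/(2*(1/(5 + 0))) = -250 + (1/5 - 1*(-8))/(2*(1/5)) = -250 + (⅕ + 8)/(2*(⅕)) = -250 + (½)*5*(41/5) = -250 + 41/2 = -459/2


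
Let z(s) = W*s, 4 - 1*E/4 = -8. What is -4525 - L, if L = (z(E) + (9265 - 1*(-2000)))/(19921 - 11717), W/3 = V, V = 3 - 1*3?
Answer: -37134365/8204 ≈ -4526.4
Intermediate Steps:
E = 48 (E = 16 - 4*(-8) = 16 + 32 = 48)
V = 0 (V = 3 - 3 = 0)
W = 0 (W = 3*0 = 0)
z(s) = 0 (z(s) = 0*s = 0)
L = 11265/8204 (L = (0 + (9265 - 1*(-2000)))/(19921 - 11717) = (0 + (9265 + 2000))/8204 = (0 + 11265)*(1/8204) = 11265*(1/8204) = 11265/8204 ≈ 1.3731)
-4525 - L = -4525 - 1*11265/8204 = -4525 - 11265/8204 = -37134365/8204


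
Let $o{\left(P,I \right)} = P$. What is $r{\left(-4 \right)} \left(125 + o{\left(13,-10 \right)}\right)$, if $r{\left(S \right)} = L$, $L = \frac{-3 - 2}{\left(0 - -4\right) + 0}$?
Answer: $- \frac{345}{2} \approx -172.5$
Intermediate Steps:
$L = - \frac{5}{4}$ ($L = - \frac{5}{\left(0 + 4\right) + 0} = - \frac{5}{4 + 0} = - \frac{5}{4} \approx -1.25$)
$r{\left(S \right)} = - \frac{5}{4}$
$r{\left(-4 \right)} \left(125 + o{\left(13,-10 \right)}\right) = - \frac{5 \left(125 + 13\right)}{4} = \left(- \frac{5}{4}\right) 138 = - \frac{345}{2}$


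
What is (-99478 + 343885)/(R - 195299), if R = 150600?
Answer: -244407/44699 ≈ -5.4678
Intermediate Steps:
(-99478 + 343885)/(R - 195299) = (-99478 + 343885)/(150600 - 195299) = 244407/(-44699) = 244407*(-1/44699) = -244407/44699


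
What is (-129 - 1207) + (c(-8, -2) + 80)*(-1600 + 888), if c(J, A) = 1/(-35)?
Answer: -2039648/35 ≈ -58276.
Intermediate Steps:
c(J, A) = -1/35
(-129 - 1207) + (c(-8, -2) + 80)*(-1600 + 888) = (-129 - 1207) + (-1/35 + 80)*(-1600 + 888) = -1336 + (2799/35)*(-712) = -1336 - 1992888/35 = -2039648/35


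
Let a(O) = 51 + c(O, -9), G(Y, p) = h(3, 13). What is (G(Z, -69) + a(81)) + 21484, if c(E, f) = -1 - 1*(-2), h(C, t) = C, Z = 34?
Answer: 21539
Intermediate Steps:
G(Y, p) = 3
c(E, f) = 1 (c(E, f) = -1 + 2 = 1)
a(O) = 52 (a(O) = 51 + 1 = 52)
(G(Z, -69) + a(81)) + 21484 = (3 + 52) + 21484 = 55 + 21484 = 21539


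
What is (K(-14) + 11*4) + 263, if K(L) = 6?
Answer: 313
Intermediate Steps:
(K(-14) + 11*4) + 263 = (6 + 11*4) + 263 = (6 + 44) + 263 = 50 + 263 = 313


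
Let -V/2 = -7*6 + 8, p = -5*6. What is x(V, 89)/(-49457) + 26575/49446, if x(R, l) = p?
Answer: 1315803155/2445450822 ≈ 0.53806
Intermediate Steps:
p = -30
V = 68 (V = -2*(-7*6 + 8) = -2*(-42 + 8) = -2*(-34) = 68)
x(R, l) = -30
x(V, 89)/(-49457) + 26575/49446 = -30/(-49457) + 26575/49446 = -30*(-1/49457) + 26575*(1/49446) = 30/49457 + 26575/49446 = 1315803155/2445450822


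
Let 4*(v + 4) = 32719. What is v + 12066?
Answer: 80967/4 ≈ 20242.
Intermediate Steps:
v = 32703/4 (v = -4 + (¼)*32719 = -4 + 32719/4 = 32703/4 ≈ 8175.8)
v + 12066 = 32703/4 + 12066 = 80967/4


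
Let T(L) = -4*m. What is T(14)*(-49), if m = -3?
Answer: -588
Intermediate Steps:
T(L) = 12 (T(L) = -4*(-3) = 12)
T(14)*(-49) = 12*(-49) = -588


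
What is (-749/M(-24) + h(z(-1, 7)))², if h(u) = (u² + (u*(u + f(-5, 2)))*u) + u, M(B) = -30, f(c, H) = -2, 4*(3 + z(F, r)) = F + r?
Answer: 4583881/14400 ≈ 318.33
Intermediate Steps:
z(F, r) = -3 + F/4 + r/4 (z(F, r) = -3 + (F + r)/4 = -3 + (F/4 + r/4) = -3 + F/4 + r/4)
h(u) = u + u² + u²*(-2 + u) (h(u) = (u² + (u*(u - 2))*u) + u = (u² + (u*(-2 + u))*u) + u = (u² + u²*(-2 + u)) + u = u + u² + u²*(-2 + u))
(-749/M(-24) + h(z(-1, 7)))² = (-749/(-30) + (-3 + (¼)*(-1) + (¼)*7)*(1 + (-3 + (¼)*(-1) + (¼)*7)² - (-3 + (¼)*(-1) + (¼)*7)))² = (-749*(-1/30) + (-3 - ¼ + 7/4)*(1 + (-3 - ¼ + 7/4)² - (-3 - ¼ + 7/4)))² = (749/30 - 3*(1 + (-3/2)² - 1*(-3/2))/2)² = (749/30 - 3*(1 + 9/4 + 3/2)/2)² = (749/30 - 3/2*19/4)² = (749/30 - 57/8)² = (2141/120)² = 4583881/14400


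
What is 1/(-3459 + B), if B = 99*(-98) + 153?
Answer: -1/13008 ≈ -7.6876e-5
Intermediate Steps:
B = -9549 (B = -9702 + 153 = -9549)
1/(-3459 + B) = 1/(-3459 - 9549) = 1/(-13008) = -1/13008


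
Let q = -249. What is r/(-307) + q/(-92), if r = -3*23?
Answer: 82791/28244 ≈ 2.9313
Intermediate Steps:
r = -69
r/(-307) + q/(-92) = -69/(-307) - 249/(-92) = -69*(-1/307) - 249*(-1/92) = 69/307 + 249/92 = 82791/28244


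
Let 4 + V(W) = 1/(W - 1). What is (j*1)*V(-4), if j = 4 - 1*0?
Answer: -84/5 ≈ -16.800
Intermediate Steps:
j = 4 (j = 4 + 0 = 4)
V(W) = -4 + 1/(-1 + W) (V(W) = -4 + 1/(W - 1) = -4 + 1/(-1 + W))
(j*1)*V(-4) = (4*1)*((5 - 4*(-4))/(-1 - 4)) = 4*((5 + 16)/(-5)) = 4*(-⅕*21) = 4*(-21/5) = -84/5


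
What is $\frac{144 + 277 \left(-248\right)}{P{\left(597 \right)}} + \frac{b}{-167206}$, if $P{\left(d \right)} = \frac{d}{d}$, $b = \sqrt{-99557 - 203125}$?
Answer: $-68552 - \frac{i \sqrt{302682}}{167206} \approx -68552.0 - 0.0032903 i$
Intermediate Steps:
$b = i \sqrt{302682}$ ($b = \sqrt{-302682} = i \sqrt{302682} \approx 550.17 i$)
$P{\left(d \right)} = 1$
$\frac{144 + 277 \left(-248\right)}{P{\left(597 \right)}} + \frac{b}{-167206} = \frac{144 + 277 \left(-248\right)}{1} + \frac{i \sqrt{302682}}{-167206} = \left(144 - 68696\right) 1 + i \sqrt{302682} \left(- \frac{1}{167206}\right) = \left(-68552\right) 1 - \frac{i \sqrt{302682}}{167206} = -68552 - \frac{i \sqrt{302682}}{167206}$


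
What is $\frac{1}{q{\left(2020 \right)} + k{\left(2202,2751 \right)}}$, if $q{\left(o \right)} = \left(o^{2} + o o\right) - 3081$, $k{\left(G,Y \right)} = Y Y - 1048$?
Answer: $\frac{1}{15724672} \approx 6.3594 \cdot 10^{-8}$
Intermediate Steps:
$k{\left(G,Y \right)} = -1048 + Y^{2}$ ($k{\left(G,Y \right)} = Y^{2} - 1048 = -1048 + Y^{2}$)
$q{\left(o \right)} = -3081 + 2 o^{2}$ ($q{\left(o \right)} = \left(o^{2} + o^{2}\right) - 3081 = 2 o^{2} - 3081 = -3081 + 2 o^{2}$)
$\frac{1}{q{\left(2020 \right)} + k{\left(2202,2751 \right)}} = \frac{1}{\left(-3081 + 2 \cdot 2020^{2}\right) - \left(1048 - 2751^{2}\right)} = \frac{1}{\left(-3081 + 2 \cdot 4080400\right) + \left(-1048 + 7568001\right)} = \frac{1}{\left(-3081 + 8160800\right) + 7566953} = \frac{1}{8157719 + 7566953} = \frac{1}{15724672}$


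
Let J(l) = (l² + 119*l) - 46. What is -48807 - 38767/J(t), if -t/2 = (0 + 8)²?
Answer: -54019309/1106 ≈ -48842.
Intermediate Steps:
t = -128 (t = -2*(0 + 8)² = -2*8² = -2*64 = -128)
J(l) = -46 + l² + 119*l
-48807 - 38767/J(t) = -48807 - 38767/(-46 + (-128)² + 119*(-128)) = -48807 - 38767/(-46 + 16384 - 15232) = -48807 - 38767/1106 = -54019309/1106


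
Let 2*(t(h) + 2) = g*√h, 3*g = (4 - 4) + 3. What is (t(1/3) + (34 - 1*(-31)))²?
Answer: (378 + √3)²/36 ≈ 4005.5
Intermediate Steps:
g = 1 (g = ((4 - 4) + 3)/3 = (0 + 3)/3 = (⅓)*3 = 1)
t(h) = -2 + √h/2 (t(h) = -2 + (1*√h)/2 = -2 + √h/2)
(t(1/3) + (34 - 1*(-31)))² = ((-2 + √(1/3)/2) + (34 - 1*(-31)))² = ((-2 + √(⅓)/2) + (34 + 31))² = ((-2 + (√3/3)/2) + 65)² = ((-2 + √3/6) + 65)² = (63 + √3/6)²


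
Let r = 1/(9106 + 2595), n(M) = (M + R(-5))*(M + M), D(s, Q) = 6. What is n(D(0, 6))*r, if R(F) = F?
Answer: 12/11701 ≈ 0.0010256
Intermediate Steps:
n(M) = 2*M*(-5 + M) (n(M) = (M - 5)*(M + M) = (-5 + M)*(2*M) = 2*M*(-5 + M))
r = 1/11701 ≈ 8.5463e-5
n(D(0, 6))*r = (2*6*(-5 + 6))*(1/11701) = (2*6*1)*(1/11701) = 12*(1/11701) = 12/11701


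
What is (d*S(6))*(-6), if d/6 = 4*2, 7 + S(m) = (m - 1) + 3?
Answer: -288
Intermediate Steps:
S(m) = -5 + m (S(m) = -7 + ((m - 1) + 3) = -7 + ((-1 + m) + 3) = -7 + (2 + m) = -5 + m)
d = 48 (d = 6*(4*2) = 6*8 = 48)
(d*S(6))*(-6) = (48*(-5 + 6))*(-6) = (48*1)*(-6) = 48*(-6) = -288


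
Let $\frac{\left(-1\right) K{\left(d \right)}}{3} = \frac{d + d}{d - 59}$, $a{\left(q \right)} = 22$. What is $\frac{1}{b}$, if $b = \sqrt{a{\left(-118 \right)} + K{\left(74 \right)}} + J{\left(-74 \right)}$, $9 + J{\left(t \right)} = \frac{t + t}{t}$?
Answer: $- \frac{35}{283} - \frac{i \sqrt{190}}{283} \approx -0.12367 - 0.048707 i$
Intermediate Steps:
$K{\left(d \right)} = - \frac{6 d}{-59 + d}$ ($K{\left(d \right)} = - 3 \frac{d + d}{d - 59} = - 3 \frac{2 d}{-59 + d} = - \frac{6 d}{-59 + d}$)
$J{\left(t \right)} = -7$ ($J{\left(t \right)} = -9 + \frac{t + t}{t} = -9 + \frac{2 t}{t} = -9 + 2 = -7$)
$b = -7 + \frac{i \sqrt{190}}{5}$ ($b = \sqrt{22 - \frac{444}{-59 + 74}} - 7 = \sqrt{22 - \frac{444}{15}} - 7 = \sqrt{22 - 444 \cdot \frac{1}{15}} - 7 = \sqrt{22 - \frac{148}{5}} - 7 = \sqrt{- \frac{38}{5}} - 7 = \frac{i \sqrt{190}}{5} - 7 = -7 + \frac{i \sqrt{190}}{5} \approx -7.0 + 2.7568 i$)
$\frac{1}{b} = \frac{1}{-7 + \frac{i \sqrt{190}}{5}}$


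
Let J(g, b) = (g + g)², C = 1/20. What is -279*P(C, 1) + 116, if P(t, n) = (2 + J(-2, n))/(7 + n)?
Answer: -2047/4 ≈ -511.75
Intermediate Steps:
C = 1/20 ≈ 0.050000
J(g, b) = 4*g² (J(g, b) = (2*g)² = 4*g²)
P(t, n) = 18/(7 + n) (P(t, n) = (2 + 4*(-2)²)/(7 + n) = (2 + 4*4)/(7 + n) = (2 + 16)/(7 + n) = 18/(7 + n))
-279*P(C, 1) + 116 = -5022/(7 + 1) + 116 = -5022/8 + 116 = -279*9/4 + 116 = -2511/4 + 116 = -2047/4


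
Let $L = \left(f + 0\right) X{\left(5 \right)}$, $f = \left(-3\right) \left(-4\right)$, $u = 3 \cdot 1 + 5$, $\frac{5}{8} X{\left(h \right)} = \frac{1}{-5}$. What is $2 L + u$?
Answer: $\frac{8}{25} \approx 0.32$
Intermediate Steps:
$X{\left(h \right)} = - \frac{8}{25}$ ($X{\left(h \right)} = \frac{8}{5 \left(-5\right)} = \frac{8}{5} \left(- \frac{1}{5}\right) = - \frac{8}{25}$)
$u = 8$ ($u = 3 + 5 = 8$)
$f = 12$
$L = - \frac{96}{25}$ ($L = \left(12 + 0\right) \left(- \frac{8}{25}\right) = 12 \left(- \frac{8}{25}\right) = - \frac{96}{25} \approx -3.84$)
$2 L + u = 2 \left(- \frac{96}{25}\right) + 8 = - \frac{192}{25} + 8 = \frac{8}{25}$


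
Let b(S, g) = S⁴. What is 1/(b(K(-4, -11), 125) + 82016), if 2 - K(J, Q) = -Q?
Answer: 1/88577 ≈ 1.1290e-5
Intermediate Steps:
K(J, Q) = 2 + Q (K(J, Q) = 2 - (-1)*Q = 2 + Q)
1/(b(K(-4, -11), 125) + 82016) = 1/((2 - 11)⁴ + 82016) = 1/((-9)⁴ + 82016) = 1/(6561 + 82016) = 1/88577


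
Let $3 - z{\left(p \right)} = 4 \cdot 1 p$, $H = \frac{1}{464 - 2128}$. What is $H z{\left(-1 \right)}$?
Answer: $- \frac{7}{1664} \approx -0.0042067$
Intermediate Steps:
$H = - \frac{1}{1664}$ ($H = \frac{1}{-1664} = - \frac{1}{1664} \approx -0.00060096$)
$z{\left(p \right)} = 3 - 4 p$ ($z{\left(p \right)} = 3 - 4 \cdot 1 p = 3 - 4 p$)
$H z{\left(-1 \right)} = - \frac{3 - -4}{1664} = - \frac{3 + 4}{1664} = \left(- \frac{1}{1664}\right) 7 = - \frac{7}{1664}$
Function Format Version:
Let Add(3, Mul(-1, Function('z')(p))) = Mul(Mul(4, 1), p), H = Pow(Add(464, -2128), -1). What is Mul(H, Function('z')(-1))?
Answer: Rational(-7, 1664) ≈ -0.0042067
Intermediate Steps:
H = Rational(-1, 1664) (H = Pow(-1664, -1) = Rational(-1, 1664) ≈ -0.00060096)
Function('z')(p) = Add(3, Mul(-4, p)) (Function('z')(p) = Add(3, Mul(-1, Mul(Mul(4, 1), p))) = Add(3, Mul(-1, Mul(4, p))) = Add(3, Mul(-4, p)))
Mul(H, Function('z')(-1)) = Mul(Rational(-1, 1664), Add(3, Mul(-4, -1))) = Mul(Rational(-1, 1664), Add(3, 4)) = Mul(Rational(-1, 1664), 7) = Rational(-7, 1664)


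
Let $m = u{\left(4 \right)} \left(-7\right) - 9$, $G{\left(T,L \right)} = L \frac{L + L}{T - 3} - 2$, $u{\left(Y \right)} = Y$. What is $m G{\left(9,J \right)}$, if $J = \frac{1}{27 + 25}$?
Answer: $\frac{600251}{8112} \approx 73.995$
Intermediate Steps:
$J = \frac{1}{52} \approx 0.019231$
$G{\left(T,L \right)} = -2 + \frac{2 L^{2}}{-3 + T}$ ($G{\left(T,L \right)} = L \frac{2 L}{-3 + T} - 2 = \frac{2 L^{2}}{-3 + T} - 2 = -2 + \frac{2 L^{2}}{-3 + T}$)
$m = -37$ ($m = 4 \left(-7\right) - 9 = -28 - 9 = -37$)
$m G{\left(9,J \right)} = - 37 \frac{2 \left(3 + \left(\frac{1}{52}\right)^{2} - 9\right)}{-3 + 9} = - 37 \frac{2 \left(3 + \frac{1}{2704} - 9\right)}{6} = - 37 \cdot 2 \cdot \frac{1}{6} \left(- \frac{16223}{2704}\right) = \left(-37\right) \left(- \frac{16223}{8112}\right) = \frac{600251}{8112}$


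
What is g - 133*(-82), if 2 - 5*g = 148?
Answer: 54384/5 ≈ 10877.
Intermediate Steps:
g = -146/5 (g = ⅖ - ⅕*148 = ⅖ - 148/5 = -146/5 ≈ -29.200)
g - 133*(-82) = -146/5 - 133*(-82) = -146/5 + 10906 = 54384/5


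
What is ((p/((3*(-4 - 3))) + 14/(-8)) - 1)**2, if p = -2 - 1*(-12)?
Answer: 73441/7056 ≈ 10.408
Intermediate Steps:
p = 10 (p = -2 + 12 = 10)
((p/((3*(-4 - 3))) + 14/(-8)) - 1)**2 = ((10/((3*(-4 - 3))) + 14/(-8)) - 1)**2 = ((10/((3*(-7))) + 14*(-1/8)) - 1)**2 = ((10/(-21) - 7/4) - 1)**2 = ((10*(-1/21) - 7/4) - 1)**2 = ((-10/21 - 7/4) - 1)**2 = (-187/84 - 1)**2 = (-271/84)**2 = 73441/7056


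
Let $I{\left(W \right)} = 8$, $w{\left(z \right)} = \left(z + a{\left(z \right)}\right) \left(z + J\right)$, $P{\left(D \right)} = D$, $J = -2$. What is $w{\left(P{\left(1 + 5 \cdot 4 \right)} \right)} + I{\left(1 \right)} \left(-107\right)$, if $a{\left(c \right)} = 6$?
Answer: $-343$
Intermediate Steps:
$w{\left(z \right)} = \left(-2 + z\right) \left(6 + z\right)$ ($w{\left(z \right)} = \left(z + 6\right) \left(z - 2\right) = \left(6 + z\right) \left(-2 + z\right) = \left(-2 + z\right) \left(6 + z\right)$)
$w{\left(P{\left(1 + 5 \cdot 4 \right)} \right)} + I{\left(1 \right)} \left(-107\right) = \left(-12 + \left(1 + 5 \cdot 4\right)^{2} + 4 \left(1 + 5 \cdot 4\right)\right) + 8 \left(-107\right) = \left(-12 + \left(1 + 20\right)^{2} + 4 \left(1 + 20\right)\right) - 856 = \left(-12 + 21^{2} + 4 \cdot 21\right) - 856 = \left(-12 + 441 + 84\right) - 856 = 513 - 856 = -343$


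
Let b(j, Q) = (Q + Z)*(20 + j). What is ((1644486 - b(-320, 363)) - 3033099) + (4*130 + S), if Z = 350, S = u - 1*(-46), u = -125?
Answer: -1174272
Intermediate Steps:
S = -79 (S = -125 - 1*(-46) = -125 + 46 = -79)
b(j, Q) = (20 + j)*(350 + Q) (b(j, Q) = (Q + 350)*(20 + j) = (350 + Q)*(20 + j) = (20 + j)*(350 + Q))
((1644486 - b(-320, 363)) - 3033099) + (4*130 + S) = ((1644486 - (7000 + 20*363 + 350*(-320) + 363*(-320))) - 3033099) + (4*130 - 79) = ((1644486 - (7000 + 7260 - 112000 - 116160)) - 3033099) + (520 - 79) = ((1644486 - 1*(-213900)) - 3033099) + 441 = ((1644486 + 213900) - 3033099) + 441 = (1858386 - 3033099) + 441 = -1174713 + 441 = -1174272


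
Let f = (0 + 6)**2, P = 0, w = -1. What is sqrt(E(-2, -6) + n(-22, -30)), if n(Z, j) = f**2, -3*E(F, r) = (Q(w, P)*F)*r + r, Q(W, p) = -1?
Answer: sqrt(1302) ≈ 36.083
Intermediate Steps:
f = 36 (f = 6**2 = 36)
E(F, r) = -r/3 + F*r/3 (E(F, r) = -((-F)*r + r)/3 = -(-F*r + r)/3 = -(r - F*r)/3 = -r/3 + F*r/3)
n(Z, j) = 1296 (n(Z, j) = 36**2 = 1296)
sqrt(E(-2, -6) + n(-22, -30)) = sqrt((1/3)*(-6)*(-1 - 2) + 1296) = sqrt((1/3)*(-6)*(-3) + 1296) = sqrt(6 + 1296) = sqrt(1302)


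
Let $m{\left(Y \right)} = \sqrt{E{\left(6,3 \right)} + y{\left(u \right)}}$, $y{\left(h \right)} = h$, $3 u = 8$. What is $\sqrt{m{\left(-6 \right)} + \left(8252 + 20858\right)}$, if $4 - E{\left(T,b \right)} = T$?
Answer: $\frac{\sqrt{261990 + 3 \sqrt{6}}}{3} \approx 170.62$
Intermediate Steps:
$u = \frac{8}{3}$ ($u = \frac{1}{3} \cdot 8 = \frac{8}{3} \approx 2.6667$)
$E{\left(T,b \right)} = 4 - T$
$m{\left(Y \right)} = \frac{\sqrt{6}}{3}$ ($m{\left(Y \right)} = \sqrt{\left(4 - 6\right) + \frac{8}{3}} = \sqrt{-2 + \frac{8}{3}} = \sqrt{\frac{2}{3}} = \frac{\sqrt{6}}{3}$)
$\sqrt{m{\left(-6 \right)} + \left(8252 + 20858\right)} = \sqrt{\frac{\sqrt{6}}{3} + \left(8252 + 20858\right)} = \sqrt{\frac{\sqrt{6}}{3} + 29110} = \sqrt{29110 + \frac{\sqrt{6}}{3}}$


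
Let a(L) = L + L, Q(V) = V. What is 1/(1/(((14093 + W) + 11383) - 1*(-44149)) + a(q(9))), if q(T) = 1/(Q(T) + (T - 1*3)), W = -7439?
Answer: 932790/124387 ≈ 7.4991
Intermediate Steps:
q(T) = 1/(-3 + 2*T) (q(T) = 1/(T + (T - 1*3)) = 1/(T + (T - 3)) = 1/(T + (-3 + T)) = 1/(-3 + 2*T))
a(L) = 2*L
1/(1/(((14093 + W) + 11383) - 1*(-44149)) + a(q(9))) = 1/(1/(((14093 - 7439) + 11383) - 1*(-44149)) + 2/(-3 + 2*9)) = 1/(1/((6654 + 11383) + 44149) + 2/(-3 + 18)) = 1/(1/(18037 + 44149) + 2/15) = 1/(1/62186 + 2*(1/15)) = 1/(1/62186 + 2/15) = 1/(124387/932790) = 932790/124387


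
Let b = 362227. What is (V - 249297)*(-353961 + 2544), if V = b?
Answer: -39685521810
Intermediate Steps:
V = 362227
(V - 249297)*(-353961 + 2544) = (362227 - 249297)*(-353961 + 2544) = 112930*(-351417) = -39685521810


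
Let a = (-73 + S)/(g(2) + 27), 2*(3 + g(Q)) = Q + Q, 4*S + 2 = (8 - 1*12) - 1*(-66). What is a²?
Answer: 841/169 ≈ 4.9763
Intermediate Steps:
S = 15 (S = -½ + ((8 - 1*12) - 1*(-66))/4 = -½ + ((8 - 12) + 66)/4 = -½ + (-4 + 66)/4 = -½ + (¼)*62 = -½ + 31/2 = 15)
g(Q) = -3 + Q (g(Q) = -3 + (Q + Q)/2 = -3 + (2*Q)/2 = -3 + Q)
a = -29/13 (a = (-73 + 15)/((-3 + 2) + 27) = -58/(-1 + 27) = -58/26 = -58*1/26 = -29/13 ≈ -2.2308)
a² = (-29/13)² = 841/169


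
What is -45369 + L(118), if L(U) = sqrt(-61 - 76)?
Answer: -45369 + I*sqrt(137) ≈ -45369.0 + 11.705*I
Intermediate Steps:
L(U) = I*sqrt(137) (L(U) = sqrt(-137) = I*sqrt(137))
-45369 + L(118) = -45369 + I*sqrt(137)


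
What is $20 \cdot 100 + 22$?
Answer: $2022$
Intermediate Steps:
$20 \cdot 100 + 22 = 2000 + 22 = 2022$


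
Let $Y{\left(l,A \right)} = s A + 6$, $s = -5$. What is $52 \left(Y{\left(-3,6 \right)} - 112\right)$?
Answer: $-7072$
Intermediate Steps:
$Y{\left(l,A \right)} = 6 - 5 A$ ($Y{\left(l,A \right)} = - 5 A + 6 = 6 - 5 A$)
$52 \left(Y{\left(-3,6 \right)} - 112\right) = 52 \left(\left(6 - 30\right) - 112\right) = 52 \left(-24 - 112\right) = 52 \left(-136\right) = -7072$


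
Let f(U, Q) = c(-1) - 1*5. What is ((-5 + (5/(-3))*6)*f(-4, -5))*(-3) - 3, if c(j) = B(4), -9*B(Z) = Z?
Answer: -248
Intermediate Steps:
B(Z) = -Z/9
c(j) = -4/9 (c(j) = -⅑*4 = -4/9)
f(U, Q) = -49/9 (f(U, Q) = -4/9 - 1*5 = -4/9 - 5 = -49/9)
((-5 + (5/(-3))*6)*f(-4, -5))*(-3) - 3 = ((-5 + (5/(-3))*6)*(-49/9))*(-3) - 3 = ((-5 + (5*(-⅓))*6)*(-49/9))*(-3) - 3 = ((-5 - 5/3*6)*(-49/9))*(-3) - 3 = ((-5 - 10)*(-49/9))*(-3) - 3 = -15*(-49/9)*(-3) - 3 = (245/3)*(-3) - 3 = -245 - 3 = -248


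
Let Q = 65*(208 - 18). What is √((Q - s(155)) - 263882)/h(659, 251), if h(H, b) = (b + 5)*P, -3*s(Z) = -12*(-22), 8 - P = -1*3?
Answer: I*√62861/1408 ≈ 0.17807*I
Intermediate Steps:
P = 11 (P = 8 - (-1)*3 = 8 - 1*(-3) = 8 + 3 = 11)
s(Z) = -88 (s(Z) = -(-4)*(-22) = -⅓*264 = -88)
Q = 12350 (Q = 65*190 = 12350)
h(H, b) = 55 + 11*b (h(H, b) = (b + 5)*11 = (5 + b)*11 = 55 + 11*b)
√((Q - s(155)) - 263882)/h(659, 251) = √((12350 - 1*(-88)) - 263882)/(55 + 11*251) = √((12350 + 88) - 263882)/(55 + 2761) = √(12438 - 263882)/2816 = √(-251444)*(1/2816) = (2*I*√62861)*(1/2816) = I*√62861/1408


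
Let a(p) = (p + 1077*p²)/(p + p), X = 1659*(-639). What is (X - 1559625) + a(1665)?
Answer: -1723123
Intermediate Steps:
X = -1060101
a(p) = (p + 1077*p²)/(2*p) (a(p) = (p + 1077*p²)/((2*p)) = (p + 1077*p²)*(1/(2*p)) = (p + 1077*p²)/(2*p))
(X - 1559625) + a(1665) = (-1060101 - 1559625) + (½ + (1077/2)*1665) = -2619726 + (½ + 1793205/2) = -2619726 + 896603 = -1723123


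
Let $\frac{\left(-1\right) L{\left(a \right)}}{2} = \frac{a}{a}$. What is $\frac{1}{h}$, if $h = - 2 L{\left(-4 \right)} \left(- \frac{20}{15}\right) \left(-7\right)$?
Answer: $\frac{3}{112} \approx 0.026786$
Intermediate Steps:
$L{\left(a \right)} = -2$ ($L{\left(a \right)} = - 2 \frac{a}{a} = \left(-2\right) 1 = -2$)
$h = \frac{112}{3}$ ($h = \left(-2\right) \left(-2\right) \left(- \frac{20}{15}\right) \left(-7\right) = 4 \left(\left(-20\right) \frac{1}{15}\right) \left(-7\right) = 4 \left(- \frac{4}{3}\right) \left(-7\right) = \left(- \frac{16}{3}\right) \left(-7\right) = \frac{112}{3} \approx 37.333$)
$\frac{1}{h} = \frac{1}{\frac{112}{3}} = \frac{3}{112}$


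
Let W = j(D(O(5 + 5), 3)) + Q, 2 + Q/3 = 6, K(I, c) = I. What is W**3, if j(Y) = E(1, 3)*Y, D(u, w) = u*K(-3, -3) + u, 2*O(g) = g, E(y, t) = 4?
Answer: -21952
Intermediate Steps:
Q = 12 (Q = -6 + 3*6 = -6 + 18 = 12)
O(g) = g/2
D(u, w) = -2*u (D(u, w) = u*(-3) + u = -3*u + u = -2*u)
j(Y) = 4*Y
W = -28 (W = 4*(-(5 + 5)) + 12 = 4*(-10) + 12 = -40 + 12 = -28)
W**3 = (-28)**3 = -21952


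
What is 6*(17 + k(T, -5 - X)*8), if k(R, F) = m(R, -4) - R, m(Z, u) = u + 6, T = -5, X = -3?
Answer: 438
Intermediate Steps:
m(Z, u) = 6 + u
k(R, F) = 2 - R (k(R, F) = (6 - 4) - R = 2 - R)
6*(17 + k(T, -5 - X)*8) = 6*(17 + (2 - 1*(-5))*8) = 6*(17 + (2 + 5)*8) = 6*(17 + 7*8) = 6*(17 + 56) = 6*73 = 438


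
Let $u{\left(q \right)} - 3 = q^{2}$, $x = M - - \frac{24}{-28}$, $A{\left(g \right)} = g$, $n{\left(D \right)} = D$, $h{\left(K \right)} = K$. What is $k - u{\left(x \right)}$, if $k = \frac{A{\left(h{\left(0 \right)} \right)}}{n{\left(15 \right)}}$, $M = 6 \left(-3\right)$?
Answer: $- \frac{17571}{49} \approx -358.59$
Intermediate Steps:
$M = -18$
$k = 0$ ($k = \frac{0}{15} = 0 \cdot \frac{1}{15} = 0$)
$x = - \frac{132}{7}$ ($x = -18 - - \frac{24}{-28} = -18 - \left(-24\right) \left(- \frac{1}{28}\right) = -18 - \frac{6}{7} = - \frac{132}{7} \approx -18.857$)
$u{\left(q \right)} = 3 + q^{2}$
$k - u{\left(x \right)} = 0 - \left(3 + \left(- \frac{132}{7}\right)^{2}\right) = 0 - \left(3 + \frac{17424}{49}\right) = 0 - \frac{17571}{49} = - \frac{17571}{49}$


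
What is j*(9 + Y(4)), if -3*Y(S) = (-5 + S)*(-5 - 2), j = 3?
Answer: 20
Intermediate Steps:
Y(S) = -35/3 + 7*S/3 (Y(S) = -(-5 + S)*(-5 - 2)/3 = -(-5 + S)*(-7)/3 = -(35 - 7*S)/3 = -35/3 + 7*S/3)
j*(9 + Y(4)) = 3*(9 + (-35/3 + (7/3)*4)) = 3*(9 + (-35/3 + 28/3)) = 3*(9 - 7/3) = 3*(20/3) = 20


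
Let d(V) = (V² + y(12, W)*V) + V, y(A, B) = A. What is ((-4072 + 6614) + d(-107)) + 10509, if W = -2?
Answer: 23109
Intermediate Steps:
d(V) = V² + 13*V (d(V) = (V² + 12*V) + V = V² + 13*V)
((-4072 + 6614) + d(-107)) + 10509 = ((-4072 + 6614) - 107*(13 - 107)) + 10509 = (2542 - 107*(-94)) + 10509 = (2542 + 10058) + 10509 = 12600 + 10509 = 23109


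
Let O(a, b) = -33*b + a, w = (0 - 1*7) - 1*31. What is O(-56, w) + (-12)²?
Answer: 1342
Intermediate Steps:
w = -38 (w = (0 - 7) - 31 = -7 - 31 = -38)
O(a, b) = a - 33*b
O(-56, w) + (-12)² = (-56 - 33*(-38)) + (-12)² = (-56 + 1254) + 144 = 1198 + 144 = 1342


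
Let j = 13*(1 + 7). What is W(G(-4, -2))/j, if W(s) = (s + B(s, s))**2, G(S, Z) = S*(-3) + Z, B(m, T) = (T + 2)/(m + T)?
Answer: 2809/2600 ≈ 1.0804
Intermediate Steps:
B(m, T) = (2 + T)/(T + m)
G(S, Z) = Z - 3*S (G(S, Z) = -3*S + Z = Z - 3*S)
j = 104 (j = 13*8 = 104)
W(s) = (s + (2 + s)/(2*s))**2 (W(s) = (s + (2 + s)/(s + s))**2 = (s + (2 + s)/((2*s)))**2 = (s + (1/(2*s))*(2 + s))**2 = (s + (2 + s)/(2*s))**2)
W(G(-4, -2))/j = ((2 + (-2 - 3*(-4)) + 2*(-2 - 3*(-4))**2)**2/(4*(-2 - 3*(-4))**2))/104 = ((2 + (-2 + 12) + 2*(-2 + 12)**2)**2/(4*(-2 + 12)**2))*(1/104) = ((1/4)*(2 + 10 + 2*10**2)**2/10**2)*(1/104) = ((1/4)*(1/100)*(2 + 10 + 2*100)**2)*(1/104) = ((1/4)*(1/100)*(2 + 10 + 200)**2)*(1/104) = ((1/4)*(1/100)*212**2)*(1/104) = ((1/4)*(1/100)*44944)*(1/104) = (2809/25)*(1/104) = 2809/2600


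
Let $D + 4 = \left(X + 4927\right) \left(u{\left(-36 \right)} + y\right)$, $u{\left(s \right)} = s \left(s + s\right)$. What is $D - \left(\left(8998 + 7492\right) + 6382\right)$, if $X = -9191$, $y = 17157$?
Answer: $-84232612$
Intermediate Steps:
$u{\left(s \right)} = 2 s^{2}$ ($u{\left(s \right)} = s 2 s = 2 s^{2}$)
$D = -84209740$ ($D = -4 + \left(-9191 + 4927\right) \left(2 \left(-36\right)^{2} + 17157\right) = -4 - 4264 \left(2 \cdot 1296 + 17157\right) = -4 - 4264 \left(2592 + 17157\right) = -4 - 84209736 = -84209740$)
$D - \left(\left(8998 + 7492\right) + 6382\right) = -84209740 - \left(\left(8998 + 7492\right) + 6382\right) = -84209740 - \left(16490 + 6382\right) = -84209740 - 22872 = -84232612$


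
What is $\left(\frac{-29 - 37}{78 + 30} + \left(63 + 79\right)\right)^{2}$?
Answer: $\frac{6477025}{324} \approx 19991.0$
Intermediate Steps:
$\left(\frac{-29 - 37}{78 + 30} + \left(63 + 79\right)\right)^{2} = \left(- \frac{66}{108} + 142\right)^{2} = \left(\left(-66\right) \frac{1}{108} + 142\right)^{2} = \left(- \frac{11}{18} + 142\right)^{2} = \left(\frac{2545}{18}\right)^{2} = \frac{6477025}{324}$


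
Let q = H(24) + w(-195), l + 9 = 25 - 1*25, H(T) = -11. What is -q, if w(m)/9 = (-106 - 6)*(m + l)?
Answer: -205621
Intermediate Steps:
l = -9 (l = -9 + (25 - 1*25) = -9 + (25 - 25) = -9 + 0 = -9)
w(m) = 9072 - 1008*m (w(m) = 9*((-106 - 6)*(m - 9)) = 9*(-112*(-9 + m)) = 9*(1008 - 112*m) = 9072 - 1008*m)
q = 205621 (q = -11 + (9072 - 1008*(-195)) = -11 + (9072 + 196560) = -11 + 205632 = 205621)
-q = -1*205621 = -205621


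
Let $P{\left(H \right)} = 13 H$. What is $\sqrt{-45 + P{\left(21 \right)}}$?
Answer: $2 \sqrt{57} \approx 15.1$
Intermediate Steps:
$\sqrt{-45 + P{\left(21 \right)}} = \sqrt{-45 + 13 \cdot 21} = \sqrt{-45 + 273} = \sqrt{228} = 2 \sqrt{57}$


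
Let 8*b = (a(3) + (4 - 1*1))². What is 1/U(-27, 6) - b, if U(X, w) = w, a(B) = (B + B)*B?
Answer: -1319/24 ≈ -54.958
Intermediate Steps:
a(B) = 2*B² (a(B) = (2*B)*B = 2*B²)
b = 441/8 (b = (2*3² + (4 - 1*1))²/8 = (2*9 + (4 - 1))²/8 = (18 + 3)²/8 = (⅛)*21² = (⅛)*441 = 441/8 ≈ 55.125)
1/U(-27, 6) - b = 1/6 - 1*441/8 = ⅙ - 441/8 = -1319/24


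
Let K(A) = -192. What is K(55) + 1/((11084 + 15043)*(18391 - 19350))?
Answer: -4810712257/25055793 ≈ -192.00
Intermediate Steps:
K(55) + 1/((11084 + 15043)*(18391 - 19350)) = -192 + 1/((11084 + 15043)*(18391 - 19350)) = -192 + 1/(26127*(-959)) = -192 + 1/(-25055793) = -192 - 1/25055793 = -4810712257/25055793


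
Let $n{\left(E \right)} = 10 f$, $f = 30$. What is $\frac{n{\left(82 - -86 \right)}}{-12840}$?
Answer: $- \frac{5}{214} \approx -0.023364$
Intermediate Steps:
$n{\left(E \right)} = 300$ ($n{\left(E \right)} = 10 \cdot 30 = 300$)
$\frac{n{\left(82 - -86 \right)}}{-12840} = \frac{300}{-12840} = 300 \left(- \frac{1}{12840}\right) = - \frac{5}{214}$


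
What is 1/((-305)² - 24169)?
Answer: 1/68856 ≈ 1.4523e-5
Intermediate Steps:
1/((-305)² - 24169) = 1/(93025 - 24169) = 1/68856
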